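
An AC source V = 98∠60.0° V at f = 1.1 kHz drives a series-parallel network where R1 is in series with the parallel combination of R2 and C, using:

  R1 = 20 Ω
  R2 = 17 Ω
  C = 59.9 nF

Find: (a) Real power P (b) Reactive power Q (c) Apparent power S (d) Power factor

Step 1 — Angular frequency: ω = 2π·f = 2π·1100 = 6912 rad/s.
Step 2 — Component impedances:
  R1: Z = R = 20 Ω
  R2: Z = R = 17 Ω
  C: Z = 1/(jωC) = -j/(ω·C) = 0 - j2415 Ω
Step 3 — Parallel branch: R2 || C = 1/(1/R2 + 1/C) = 17 - j0.1196 Ω.
Step 4 — Series with R1: Z_total = R1 + (R2 || C) = 37 - j0.1196 Ω = 37∠-0.2° Ω.
Step 5 — Source phasor: V = 98∠60.0° V = 49 + j84.87 V.
Step 6 — Current: I = V / Z = 1.317 + j2.298 A = 2.649∠60.2° A.
Step 7 — Complex power: S = V·I* = 259.6 - j0.8393 VA.
Step 8 — Real power: P = Re(S) = 259.6 W.
Step 9 — Reactive power: Q = Im(S) = -0.8393 VAR.
Step 10 — Apparent power: |S| = 259.6 VA.
Step 11 — Power factor: PF = P/|S| = 1 (leading).

(a) P = 259.6 W  (b) Q = -0.8393 VAR  (c) S = 259.6 VA  (d) PF = 1 (leading)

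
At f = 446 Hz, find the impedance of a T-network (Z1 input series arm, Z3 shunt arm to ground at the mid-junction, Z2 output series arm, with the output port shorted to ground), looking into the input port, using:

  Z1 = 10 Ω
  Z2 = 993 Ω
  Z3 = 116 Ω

Step 1 — Angular frequency: ω = 2π·f = 2π·446 = 2802 rad/s.
Step 2 — Component impedances:
  Z1: Z = R = 10 Ω
  Z2: Z = R = 993 Ω
  Z3: Z = R = 116 Ω
Step 3 — With the output port shorted to ground, the output series arm Z2 runs from the junction to ground; the shunt arm Z3 also runs from the junction to ground. They appear in parallel: Z3 || Z2 = 103.9 Ω.
Step 4 — Series with input arm Z1: Z_in = Z1 + (Z3 || Z2) = 113.9 Ω = 113.9∠0.0° Ω.

Z = 113.9 Ω = 113.9∠0.0° Ω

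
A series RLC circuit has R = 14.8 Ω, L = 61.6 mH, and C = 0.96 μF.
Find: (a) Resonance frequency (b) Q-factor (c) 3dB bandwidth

Step 1 — Resonance condition Im(Z)=0 gives ω₀ = 1/√(LC).
Step 2 — ω₀ = 1/√(0.0616·9.6e-07) = 4112 rad/s.
Step 3 — f₀ = ω₀/(2π) = 654.5 Hz.
Step 4 — Series Q: Q = ω₀L/R = 4112·0.0616/14.8 = 17.12.
Step 5 — 3dB bandwidth: Δω = ω₀/Q = 240.3 rad/s; BW = Δω/(2π) = 38.24 Hz.

(a) f₀ = 654.5 Hz  (b) Q = 17.12  (c) BW = 38.24 Hz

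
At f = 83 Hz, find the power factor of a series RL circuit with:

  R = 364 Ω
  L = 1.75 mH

Step 1 — Angular frequency: ω = 2π·f = 2π·83 = 521.5 rad/s.
Step 2 — Component impedances:
  R: Z = R = 364 Ω
  L: Z = jωL = j·521.5·0.00175 = 0 + j0.9126 Ω
Step 3 — Series combination: Z_total = R + L = 364 + j0.9126 Ω = 364∠0.1° Ω.
Step 4 — Power factor: PF = cos(φ) = Re(Z)/|Z| = 364/364 = 1.
Step 5 — Type: Im(Z) = 0.9126 ⇒ lagging (phase φ = 0.1°).

PF = 1 (lagging, φ = 0.1°)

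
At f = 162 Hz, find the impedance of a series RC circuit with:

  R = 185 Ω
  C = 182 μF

Step 1 — Angular frequency: ω = 2π·f = 2π·162 = 1018 rad/s.
Step 2 — Component impedances:
  R: Z = R = 185 Ω
  C: Z = 1/(jωC) = -j/(ω·C) = 0 - j5.398 Ω
Step 3 — Series combination: Z_total = R + C = 185 - j5.398 Ω = 185.1∠-1.7° Ω.

Z = 185 - j5.398 Ω = 185.1∠-1.7° Ω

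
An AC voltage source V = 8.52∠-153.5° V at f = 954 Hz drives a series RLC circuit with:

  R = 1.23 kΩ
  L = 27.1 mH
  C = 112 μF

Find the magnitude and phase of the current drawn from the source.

Step 1 — Angular frequency: ω = 2π·f = 2π·954 = 5994 rad/s.
Step 2 — Component impedances:
  R: Z = R = 1230 Ω
  L: Z = jωL = j·5994·0.0271 = 0 + j162.4 Ω
  C: Z = 1/(jωC) = -j/(ω·C) = 0 - j1.49 Ω
Step 3 — Series combination: Z_total = R + L + C = 1230 + j161 Ω = 1240∠7.5° Ω.
Step 4 — Source phasor: V = 8.52∠-153.5° V = -7.625 - j3.802 V.
Step 5 — Ohm's law: I = V / Z_total = (-7.625 - j3.802) / (1230 + j161) = -0.006492 - j0.002241 A.
Step 6 — Convert to polar: |I| = 0.006868 A, ∠I = -161.0°.

I = 0.006868∠-161.0° A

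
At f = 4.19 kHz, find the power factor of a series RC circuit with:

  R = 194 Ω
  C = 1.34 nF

Step 1 — Angular frequency: ω = 2π·f = 2π·4190 = 2.633e+04 rad/s.
Step 2 — Component impedances:
  R: Z = R = 194 Ω
  C: Z = 1/(jωC) = -j/(ω·C) = 0 - j2.835e+04 Ω
Step 3 — Series combination: Z_total = R + C = 194 - j2.835e+04 Ω = 2.835e+04∠-89.6° Ω.
Step 4 — Power factor: PF = cos(φ) = Re(Z)/|Z| = 194/28347 = 0.006844.
Step 5 — Type: Im(Z) = -2.835e+04 ⇒ leading (phase φ = -89.6°).

PF = 0.006844 (leading, φ = -89.6°)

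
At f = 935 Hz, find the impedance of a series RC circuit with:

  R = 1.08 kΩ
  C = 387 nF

Step 1 — Angular frequency: ω = 2π·f = 2π·935 = 5875 rad/s.
Step 2 — Component impedances:
  R: Z = R = 1080 Ω
  C: Z = 1/(jωC) = -j/(ω·C) = 0 - j439.8 Ω
Step 3 — Series combination: Z_total = R + C = 1080 - j439.8 Ω = 1166∠-22.2° Ω.

Z = 1080 - j439.8 Ω = 1166∠-22.2° Ω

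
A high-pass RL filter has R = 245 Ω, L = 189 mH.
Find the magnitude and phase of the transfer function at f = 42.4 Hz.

Step 1 — Angular frequency: ω = 2π·42.4 = 266.4 rad/s.
Step 2 — Transfer function: H(jω) = jωL/(R + jωL).
Step 3 — Numerator jωL = j·50.35; denominator R + jωL = 245 + j50.35.
Step 4 — H = 0.04052 + j0.1972.
Step 5 — Magnitude: |H| = 0.2013 (-13.9 dB); phase: φ = 78.4°.

|H| = 0.2013 (-13.9 dB), φ = 78.4°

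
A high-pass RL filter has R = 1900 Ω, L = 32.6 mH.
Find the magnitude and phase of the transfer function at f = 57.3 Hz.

Step 1 — Angular frequency: ω = 2π·57.3 = 360 rad/s.
Step 2 — Transfer function: H(jω) = jωL/(R + jωL).
Step 3 — Numerator jωL = j·11.74; denominator R + jωL = 1900 + j11.74.
Step 4 — H = 3.816e-05 + j0.006177.
Step 5 — Magnitude: |H| = 0.006177 (-44.2 dB); phase: φ = 89.6°.

|H| = 0.006177 (-44.2 dB), φ = 89.6°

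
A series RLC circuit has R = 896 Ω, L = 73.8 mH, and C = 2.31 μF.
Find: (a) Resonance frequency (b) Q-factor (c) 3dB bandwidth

Step 1 — Resonance: ω₀ = 1/√(LC) = 1/√(0.0738·2.31e-06) = 2422 rad/s.
Step 2 — f₀ = ω₀/(2π) = 385.5 Hz.
Step 3 — Series Q: Q = ω₀L/R = 2422·0.0738/896 = 0.1995.
Step 4 — Bandwidth: Δω = ω₀/Q = 1.214e+04 rad/s; BW = Δω/(2π) = 1932 Hz.

(a) f₀ = 385.5 Hz  (b) Q = 0.1995  (c) BW = 1932 Hz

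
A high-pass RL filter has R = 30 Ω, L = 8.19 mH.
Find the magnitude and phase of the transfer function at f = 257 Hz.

Step 1 — Angular frequency: ω = 2π·257 = 1615 rad/s.
Step 2 — Transfer function: H(jω) = jωL/(R + jωL).
Step 3 — Numerator jωL = j·13.23; denominator R + jωL = 30 + j13.23.
Step 4 — H = 0.1627 + j0.3691.
Step 5 — Magnitude: |H| = 0.4034 (-7.9 dB); phase: φ = 66.2°.

|H| = 0.4034 (-7.9 dB), φ = 66.2°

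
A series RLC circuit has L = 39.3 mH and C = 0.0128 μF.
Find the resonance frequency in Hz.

Step 1 — Resonance condition Im(Z)=0 gives ω₀ = 1/√(LC).
Step 2 — ω₀ = 1/√(0.0393·1.28e-08) = 4.459e+04 rad/s.
Step 3 — f₀ = ω₀/(2π) = 7096 Hz.

f₀ = 7096 Hz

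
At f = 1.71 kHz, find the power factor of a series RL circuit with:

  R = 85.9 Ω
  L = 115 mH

Step 1 — Angular frequency: ω = 2π·f = 2π·1710 = 1.074e+04 rad/s.
Step 2 — Component impedances:
  R: Z = R = 85.9 Ω
  L: Z = jωL = j·1.074e+04·0.115 = 0 + j1236 Ω
Step 3 — Series combination: Z_total = R + L = 85.9 + j1236 Ω = 1239∠86.0° Ω.
Step 4 — Power factor: PF = cos(φ) = Re(Z)/|Z| = 85.9/1238.6 = 0.06935.
Step 5 — Type: Im(Z) = 1236 ⇒ lagging (phase φ = 86.0°).

PF = 0.06935 (lagging, φ = 86.0°)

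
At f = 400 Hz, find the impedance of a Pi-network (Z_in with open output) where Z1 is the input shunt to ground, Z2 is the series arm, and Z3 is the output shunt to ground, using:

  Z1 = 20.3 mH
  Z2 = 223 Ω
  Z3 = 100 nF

Step 1 — Angular frequency: ω = 2π·f = 2π·400 = 2513 rad/s.
Step 2 — Component impedances:
  Z1: Z = jωL = j·2513·0.0203 = 0 + j51.02 Ω
  Z2: Z = R = 223 Ω
  Z3: Z = 1/(jωC) = -j/(ω·C) = 0 - j3979 Ω
Step 3 — With open output, the series arm Z2 and the output shunt Z3 appear in series to ground: Z2 + Z3 = 223 - j3979 Ω.
Step 4 — Parallel with input shunt Z1: Z_in = Z1 || (Z2 + Z3) = 0.0375 + j51.68 Ω = 51.68∠90.0° Ω.

Z = 0.0375 + j51.68 Ω = 51.68∠90.0° Ω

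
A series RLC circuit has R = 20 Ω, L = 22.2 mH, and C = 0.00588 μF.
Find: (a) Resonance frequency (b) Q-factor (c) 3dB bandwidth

Step 1 — Resonance: ω₀ = 1/√(LC) = 1/√(0.0222·5.88e-09) = 8.753e+04 rad/s.
Step 2 — f₀ = ω₀/(2π) = 1.393e+04 Hz.
Step 3 — Series Q: Q = ω₀L/R = 8.753e+04·0.0222/20 = 97.15.
Step 4 — Bandwidth: Δω = ω₀/Q = 900.9 rad/s; BW = Δω/(2π) = 143.4 Hz.

(a) f₀ = 1.393e+04 Hz  (b) Q = 97.15  (c) BW = 143.4 Hz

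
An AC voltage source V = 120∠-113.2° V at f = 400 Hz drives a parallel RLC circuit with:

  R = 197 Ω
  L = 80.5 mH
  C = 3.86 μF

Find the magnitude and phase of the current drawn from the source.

Step 1 — Angular frequency: ω = 2π·f = 2π·400 = 2513 rad/s.
Step 2 — Component impedances:
  R: Z = R = 197 Ω
  L: Z = jωL = j·2513·0.0805 = 0 + j202.3 Ω
  C: Z = 1/(jωC) = -j/(ω·C) = 0 - j103.1 Ω
Step 3 — Parallel combination: 1/Z_total = 1/R + 1/L + 1/C; Z_total = 104.9 - j98.29 Ω = 143.7∠-43.2° Ω.
Step 4 — Source phasor: V = 120∠-113.2° V = -47.27 - j110.3 V.
Step 5 — Ohm's law: I = V / Z_total = (-47.27 - j110.3) / (104.9 - j98.29) = 0.2849 - j0.7848 A.
Step 6 — Convert to polar: |I| = 0.8349 A, ∠I = -70.0°.

I = 0.8349∠-70.0° A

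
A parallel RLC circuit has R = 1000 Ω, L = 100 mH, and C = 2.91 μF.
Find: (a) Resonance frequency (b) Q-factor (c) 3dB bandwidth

Step 1 — Resonance: ω₀ = 1/√(LC) = 1/√(0.1·2.91e-06) = 1854 rad/s.
Step 2 — f₀ = ω₀/(2π) = 295 Hz.
Step 3 — Parallel Q: Q = R/(ω₀L) = 1000/(1854·0.1) = 5.394.
Step 4 — Bandwidth: Δω = ω₀/Q = 343.6 rad/s; BW = Δω/(2π) = 54.69 Hz.

(a) f₀ = 295 Hz  (b) Q = 5.394  (c) BW = 54.69 Hz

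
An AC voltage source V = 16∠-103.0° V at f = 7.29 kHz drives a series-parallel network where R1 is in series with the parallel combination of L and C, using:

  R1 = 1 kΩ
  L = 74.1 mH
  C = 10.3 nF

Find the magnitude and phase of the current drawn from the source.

Step 1 — Angular frequency: ω = 2π·f = 2π·7290 = 4.58e+04 rad/s.
Step 2 — Component impedances:
  R1: Z = R = 1000 Ω
  L: Z = jωL = j·4.58e+04·0.0741 = 0 + j3394 Ω
  C: Z = 1/(jωC) = -j/(ω·C) = 0 - j2120 Ω
Step 3 — Parallel branch: L || C = 1/(1/L + 1/C) = 0 - j5645 Ω.
Step 4 — Series with R1: Z_total = R1 + (L || C) = 1000 - j5645 Ω = 5733∠-80.0° Ω.
Step 5 — Source phasor: V = 16∠-103.0° V = -3.599 - j15.59 V.
Step 6 — Ohm's law: I = V / Z_total = (-3.599 - j15.59) / (1000 - j5645) = 0.002568 - j0.001093 A.
Step 7 — Convert to polar: |I| = 0.002791 A, ∠I = -23.0°.

I = 0.002791∠-23.0° A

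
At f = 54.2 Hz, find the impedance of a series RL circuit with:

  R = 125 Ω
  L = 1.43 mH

Step 1 — Angular frequency: ω = 2π·f = 2π·54.2 = 340.5 rad/s.
Step 2 — Component impedances:
  R: Z = R = 125 Ω
  L: Z = jωL = j·340.5·0.00143 = 0 + j0.487 Ω
Step 3 — Series combination: Z_total = R + L = 125 + j0.487 Ω = 125∠0.2° Ω.

Z = 125 + j0.487 Ω = 125∠0.2° Ω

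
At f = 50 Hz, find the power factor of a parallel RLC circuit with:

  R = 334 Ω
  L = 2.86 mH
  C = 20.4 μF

Step 1 — Angular frequency: ω = 2π·f = 2π·50 = 314.2 rad/s.
Step 2 — Component impedances:
  R: Z = R = 334 Ω
  L: Z = jωL = j·314.2·0.00286 = 0 + j0.8985 Ω
  C: Z = 1/(jωC) = -j/(ω·C) = 0 - j156 Ω
Step 3 — Parallel combination: 1/Z_total = 1/R + 1/L + 1/C; Z_total = 0.002445 + j0.9037 Ω = 0.9037∠89.8° Ω.
Step 4 — Power factor: PF = cos(φ) = Re(Z)/|Z| = 0.002445/0.9037 = 0.002706.
Step 5 — Type: Im(Z) = 0.9037 ⇒ lagging (phase φ = 89.8°).

PF = 0.002706 (lagging, φ = 89.8°)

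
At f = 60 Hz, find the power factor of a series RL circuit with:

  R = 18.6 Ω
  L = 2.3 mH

Step 1 — Angular frequency: ω = 2π·f = 2π·60 = 377 rad/s.
Step 2 — Component impedances:
  R: Z = R = 18.6 Ω
  L: Z = jωL = j·377·0.0023 = 0 + j0.8671 Ω
Step 3 — Series combination: Z_total = R + L = 18.6 + j0.8671 Ω = 18.62∠2.7° Ω.
Step 4 — Power factor: PF = cos(φ) = Re(Z)/|Z| = 18.6/18.62 = 0.9989.
Step 5 — Type: Im(Z) = 0.8671 ⇒ lagging (phase φ = 2.7°).

PF = 0.9989 (lagging, φ = 2.7°)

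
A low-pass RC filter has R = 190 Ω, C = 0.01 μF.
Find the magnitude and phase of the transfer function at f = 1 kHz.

Step 1 — Angular frequency: ω = 2π·1000 = 6283 rad/s.
Step 2 — Transfer function: H(jω) = 1/(1 + jωRC).
Step 3 — Denominator: 1 + jωRC = 1 + j·6283·190·1e-08 = 1 + j0.01194.
Step 4 — H = 0.9999 - j0.01194.
Step 5 — Magnitude: |H| = 0.9999 (-0.0 dB); phase: φ = -0.7°.

|H| = 0.9999 (-0.0 dB), φ = -0.7°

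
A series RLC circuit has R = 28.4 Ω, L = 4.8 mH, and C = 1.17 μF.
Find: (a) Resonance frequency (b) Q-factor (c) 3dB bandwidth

Step 1 — Resonance condition Im(Z)=0 gives ω₀ = 1/√(LC).
Step 2 — ω₀ = 1/√(0.0048·1.17e-06) = 1.334e+04 rad/s.
Step 3 — f₀ = ω₀/(2π) = 2124 Hz.
Step 4 — Series Q: Q = ω₀L/R = 1.334e+04·0.0048/28.4 = 2.255.
Step 5 — 3dB bandwidth: Δω = ω₀/Q = 5917 rad/s; BW = Δω/(2π) = 941.7 Hz.

(a) f₀ = 2124 Hz  (b) Q = 2.255  (c) BW = 941.7 Hz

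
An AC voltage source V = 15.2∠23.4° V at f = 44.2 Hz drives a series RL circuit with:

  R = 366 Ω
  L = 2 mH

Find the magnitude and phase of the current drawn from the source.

Step 1 — Angular frequency: ω = 2π·f = 2π·44.2 = 277.7 rad/s.
Step 2 — Component impedances:
  R: Z = R = 366 Ω
  L: Z = jωL = j·277.7·0.002 = 0 + j0.5554 Ω
Step 3 — Series combination: Z_total = R + L = 366 + j0.5554 Ω = 366∠0.1° Ω.
Step 4 — Source phasor: V = 15.2∠23.4° V = 13.95 + j6.037 V.
Step 5 — Ohm's law: I = V / Z_total = (13.95 + j6.037) / (366 + j0.5554) = 0.03814 + j0.01644 A.
Step 6 — Convert to polar: |I| = 0.04153 A, ∠I = 23.3°.

I = 0.04153∠23.3° A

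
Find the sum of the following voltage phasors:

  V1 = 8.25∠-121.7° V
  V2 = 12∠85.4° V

Step 1 — Convert each phasor to rectangular form:
  V1 = 8.25·(cos(-121.7°) + j·sin(-121.7°)) = -4.335 - j7.019 V
  V2 = 12·(cos(85.4°) + j·sin(85.4°)) = 0.9624 + j11.96 V
Step 2 — Sum components: V_total = -3.373 + j4.942 V.
Step 3 — Convert to polar: |V_total| = 5.983 V, ∠V_total = 124.3°.

V_total = 5.983∠124.3° V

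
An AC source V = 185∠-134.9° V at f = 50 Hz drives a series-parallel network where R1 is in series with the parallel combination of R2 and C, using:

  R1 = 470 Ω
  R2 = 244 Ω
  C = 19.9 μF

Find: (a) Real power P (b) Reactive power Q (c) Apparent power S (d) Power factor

Step 1 — Angular frequency: ω = 2π·f = 2π·50 = 314.2 rad/s.
Step 2 — Component impedances:
  R1: Z = R = 470 Ω
  R2: Z = R = 244 Ω
  C: Z = 1/(jωC) = -j/(ω·C) = 0 - j160 Ω
Step 3 — Parallel branch: R2 || C = 1/(1/R2 + 1/C) = 73.34 - j111.9 Ω.
Step 4 — Series with R1: Z_total = R1 + (R2 || C) = 543.3 - j111.9 Ω = 554.7∠-11.6° Ω.
Step 5 — Source phasor: V = 185∠-134.9° V = -130.6 - j131 V.
Step 6 — Current: I = V / Z = -0.1829 - j0.2788 A = 0.3335∠-123.3° A.
Step 7 — Complex power: S = V·I* = 60.43 - j12.44 VA.
Step 8 — Real power: P = Re(S) = 60.43 W.
Step 9 — Reactive power: Q = Im(S) = -12.44 VAR.
Step 10 — Apparent power: |S| = 61.7 VA.
Step 11 — Power factor: PF = P/|S| = 0.9795 (leading).

(a) P = 60.43 W  (b) Q = -12.44 VAR  (c) S = 61.7 VA  (d) PF = 0.9795 (leading)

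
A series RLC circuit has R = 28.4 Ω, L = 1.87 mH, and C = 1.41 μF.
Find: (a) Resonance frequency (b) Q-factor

Step 1 — Resonance condition Im(Z)=0 gives ω₀ = 1/√(LC).
Step 2 — ω₀ = 1/√(0.00187·1.41e-06) = 1.947e+04 rad/s.
Step 3 — f₀ = ω₀/(2π) = 3099 Hz.
Step 4 — Series Q: Q = ω₀L/R = 1.947e+04·0.00187/28.4 = 1.282.

(a) f₀ = 3099 Hz  (b) Q = 1.282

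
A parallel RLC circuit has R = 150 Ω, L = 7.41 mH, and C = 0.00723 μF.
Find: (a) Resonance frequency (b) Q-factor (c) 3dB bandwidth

Step 1 — Resonance: ω₀ = 1/√(LC) = 1/√(0.00741·7.23e-09) = 1.366e+05 rad/s.
Step 2 — f₀ = ω₀/(2π) = 2.174e+04 Hz.
Step 3 — Parallel Q: Q = R/(ω₀L) = 150/(1.366e+05·0.00741) = 0.1482.
Step 4 — Bandwidth: Δω = ω₀/Q = 9.221e+05 rad/s; BW = Δω/(2π) = 1.468e+05 Hz.

(a) f₀ = 2.174e+04 Hz  (b) Q = 0.1482  (c) BW = 1.468e+05 Hz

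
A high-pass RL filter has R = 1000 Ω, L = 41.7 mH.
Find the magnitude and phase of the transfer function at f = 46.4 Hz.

Step 1 — Angular frequency: ω = 2π·46.4 = 291.5 rad/s.
Step 2 — Transfer function: H(jω) = jωL/(R + jωL).
Step 3 — Numerator jωL = j·12.16; denominator R + jωL = 1000 + j12.16.
Step 4 — H = 0.0001478 + j0.01216.
Step 5 — Magnitude: |H| = 0.01216 (-38.3 dB); phase: φ = 89.3°.

|H| = 0.01216 (-38.3 dB), φ = 89.3°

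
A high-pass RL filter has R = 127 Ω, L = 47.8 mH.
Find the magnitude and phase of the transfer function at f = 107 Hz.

Step 1 — Angular frequency: ω = 2π·107 = 672.3 rad/s.
Step 2 — Transfer function: H(jω) = jωL/(R + jωL).
Step 3 — Numerator jωL = j·32.14; denominator R + jωL = 127 + j32.14.
Step 4 — H = 0.06018 + j0.2378.
Step 5 — Magnitude: |H| = 0.2453 (-12.2 dB); phase: φ = 75.8°.

|H| = 0.2453 (-12.2 dB), φ = 75.8°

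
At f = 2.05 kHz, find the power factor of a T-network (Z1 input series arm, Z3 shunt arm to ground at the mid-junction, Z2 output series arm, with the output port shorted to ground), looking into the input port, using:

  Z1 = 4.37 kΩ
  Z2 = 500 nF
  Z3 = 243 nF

Step 1 — Angular frequency: ω = 2π·f = 2π·2050 = 1.288e+04 rad/s.
Step 2 — Component impedances:
  Z1: Z = R = 4370 Ω
  Z2: Z = 1/(jωC) = -j/(ω·C) = 0 - j155.3 Ω
  Z3: Z = 1/(jωC) = -j/(ω·C) = 0 - j319.5 Ω
Step 3 — With the output port shorted to ground, the output series arm Z2 runs from the junction to ground; the shunt arm Z3 also runs from the junction to ground. They appear in parallel: Z3 || Z2 = 0 - j104.5 Ω.
Step 4 — Series with input arm Z1: Z_in = Z1 + (Z3 || Z2) = 4370 - j104.5 Ω = 4371∠-1.4° Ω.
Step 5 — Power factor: PF = cos(φ) = Re(Z)/|Z| = 4370/4371.2 = 0.9997.
Step 6 — Type: Im(Z) = -104.5 ⇒ leading (phase φ = -1.4°).

PF = 0.9997 (leading, φ = -1.4°)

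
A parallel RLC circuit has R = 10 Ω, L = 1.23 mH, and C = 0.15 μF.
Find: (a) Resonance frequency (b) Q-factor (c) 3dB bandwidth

Step 1 — Resonance: ω₀ = 1/√(LC) = 1/√(0.00123·1.5e-07) = 7.362e+04 rad/s.
Step 2 — f₀ = ω₀/(2π) = 1.172e+04 Hz.
Step 3 — Parallel Q: Q = R/(ω₀L) = 10/(7.362e+04·0.00123) = 0.1104.
Step 4 — Bandwidth: Δω = ω₀/Q = 6.667e+05 rad/s; BW = Δω/(2π) = 1.061e+05 Hz.

(a) f₀ = 1.172e+04 Hz  (b) Q = 0.1104  (c) BW = 1.061e+05 Hz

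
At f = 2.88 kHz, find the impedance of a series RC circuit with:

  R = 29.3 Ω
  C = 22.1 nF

Step 1 — Angular frequency: ω = 2π·f = 2π·2880 = 1.81e+04 rad/s.
Step 2 — Component impedances:
  R: Z = R = 29.3 Ω
  C: Z = 1/(jωC) = -j/(ω·C) = 0 - j2501 Ω
Step 3 — Series combination: Z_total = R + C = 29.3 - j2501 Ω = 2501∠-89.3° Ω.

Z = 29.3 - j2501 Ω = 2501∠-89.3° Ω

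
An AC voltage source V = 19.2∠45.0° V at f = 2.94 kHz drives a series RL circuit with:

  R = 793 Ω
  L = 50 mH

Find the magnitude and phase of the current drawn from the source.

Step 1 — Angular frequency: ω = 2π·f = 2π·2940 = 1.847e+04 rad/s.
Step 2 — Component impedances:
  R: Z = R = 793 Ω
  L: Z = jωL = j·1.847e+04·0.05 = 0 + j923.6 Ω
Step 3 — Series combination: Z_total = R + L = 793 + j923.6 Ω = 1217∠49.4° Ω.
Step 4 — Source phasor: V = 19.2∠45.0° V = 13.58 + j13.58 V.
Step 5 — Ohm's law: I = V / Z_total = (13.58 + j13.58) / (793 + j923.6) = 0.01573 - j0.001197 A.
Step 6 — Convert to polar: |I| = 0.01577 A, ∠I = -4.4°.

I = 0.01577∠-4.4° A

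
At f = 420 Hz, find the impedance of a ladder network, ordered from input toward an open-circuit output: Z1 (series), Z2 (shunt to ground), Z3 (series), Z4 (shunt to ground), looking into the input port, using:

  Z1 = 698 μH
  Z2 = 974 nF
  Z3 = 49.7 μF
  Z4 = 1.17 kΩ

Step 1 — Angular frequency: ω = 2π·f = 2π·420 = 2639 rad/s.
Step 2 — Component impedances:
  Z1: Z = jωL = j·2639·0.000698 = 0 + j1.842 Ω
  Z2: Z = 1/(jωC) = -j/(ω·C) = 0 - j389.1 Ω
  Z3: Z = 1/(jωC) = -j/(ω·C) = 0 - j7.625 Ω
  Z4: Z = R = 1170 Ω
Step 3 — Ladder network (open output): work backward from the far end, alternating series and parallel combinations. Z_in = 116 - j347.9 Ω = 366.7∠-71.6° Ω.

Z = 116 - j347.9 Ω = 366.7∠-71.6° Ω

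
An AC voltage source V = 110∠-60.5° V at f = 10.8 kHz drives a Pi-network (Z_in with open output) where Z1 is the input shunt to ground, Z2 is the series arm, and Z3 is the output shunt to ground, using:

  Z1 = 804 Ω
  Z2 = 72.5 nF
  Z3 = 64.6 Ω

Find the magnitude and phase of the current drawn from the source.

Step 1 — Angular frequency: ω = 2π·f = 2π·1.08e+04 = 6.786e+04 rad/s.
Step 2 — Component impedances:
  Z1: Z = R = 804 Ω
  Z2: Z = 1/(jωC) = -j/(ω·C) = 0 - j203.3 Ω
  Z3: Z = R = 64.6 Ω
Step 3 — With open output, the series arm Z2 and the output shunt Z3 appear in series to ground: Z2 + Z3 = 64.6 - j203.3 Ω.
Step 4 — Parallel with input shunt Z1: Z_in = Z1 || (Z2 + Z3) = 98.43 - j165.1 Ω = 192.2∠-59.2° Ω.
Step 5 — Source phasor: V = 110∠-60.5° V = 54.17 - j95.74 V.
Step 6 — Ohm's law: I = V / Z_total = (54.17 - j95.74) / (98.43 - j165.1) = 0.5721 - j0.013 A.
Step 7 — Convert to polar: |I| = 0.5722 A, ∠I = -1.3°.

I = 0.5722∠-1.3° A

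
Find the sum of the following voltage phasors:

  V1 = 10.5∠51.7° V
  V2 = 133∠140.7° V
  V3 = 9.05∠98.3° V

Step 1 — Convert each phasor to rectangular form:
  V1 = 10.5·(cos(51.7°) + j·sin(51.7°)) = 6.508 + j8.24 V
  V2 = 133·(cos(140.7°) + j·sin(140.7°)) = -102.9 + j84.24 V
  V3 = 9.05·(cos(98.3°) + j·sin(98.3°)) = -1.306 + j8.955 V
Step 2 — Sum components: V_total = -97.72 + j101.4 V.
Step 3 — Convert to polar: |V_total| = 140.8 V, ∠V_total = 133.9°.

V_total = 140.8∠133.9° V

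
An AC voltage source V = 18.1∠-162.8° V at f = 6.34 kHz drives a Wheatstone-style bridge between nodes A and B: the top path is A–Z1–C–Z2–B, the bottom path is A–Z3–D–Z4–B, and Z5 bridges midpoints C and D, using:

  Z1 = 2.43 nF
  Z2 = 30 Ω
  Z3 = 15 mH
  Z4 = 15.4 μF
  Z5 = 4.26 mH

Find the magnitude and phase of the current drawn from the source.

Step 1 — Angular frequency: ω = 2π·f = 2π·6340 = 3.984e+04 rad/s.
Step 2 — Component impedances:
  Z1: Z = 1/(jωC) = -j/(ω·C) = 0 - j1.033e+04 Ω
  Z2: Z = R = 30 Ω
  Z3: Z = jωL = j·3.984e+04·0.015 = 0 + j597.5 Ω
  Z4: Z = 1/(jωC) = -j/(ω·C) = 0 - j1.63 Ω
  Z5: Z = jωL = j·3.984e+04·0.00426 = 0 + j169.7 Ω
Step 3 — Bridge requires nodal analysis (the Z5 bridge couples midpoints C and D, so the two paths cannot be reduced to a simple series/parallel combination). Setting node B to ground and injecting 1 A at node A, the 3-node admittance system at A, C, D solves to V_A = Z_AB = 0.1488 + j632.4 Ω = 632.4∠90.0° Ω.
Step 4 — Source phasor: V = 18.1∠-162.8° V = -17.29 - j5.352 V.
Step 5 — Ohm's law: I = V / Z_total = (-17.29 - j5.352) / (0.1488 + j632.4) = -0.00847 + j0.02734 A.
Step 6 — Convert to polar: |I| = 0.02862 A, ∠I = 107.2°.

I = 0.02862∠107.2° A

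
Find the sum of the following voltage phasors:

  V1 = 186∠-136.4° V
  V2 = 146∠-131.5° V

Step 1 — Convert each phasor to rectangular form:
  V1 = 186·(cos(-136.4°) + j·sin(-136.4°)) = -134.7 - j128.3 V
  V2 = 146·(cos(-131.5°) + j·sin(-131.5°)) = -96.74 - j109.3 V
Step 2 — Sum components: V_total = -231.4 - j237.6 V.
Step 3 — Convert to polar: |V_total| = 331.7 V, ∠V_total = -134.2°.

V_total = 331.7∠-134.2° V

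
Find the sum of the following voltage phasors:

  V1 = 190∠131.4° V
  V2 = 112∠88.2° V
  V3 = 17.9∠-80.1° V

Step 1 — Convert each phasor to rectangular form:
  V1 = 190·(cos(131.4°) + j·sin(131.4°)) = -125.6 + j142.5 V
  V2 = 112·(cos(88.2°) + j·sin(88.2°)) = 3.518 + j111.9 V
  V3 = 17.9·(cos(-80.1°) + j·sin(-80.1°)) = 3.078 - j17.63 V
Step 2 — Sum components: V_total = -119.1 + j236.8 V.
Step 3 — Convert to polar: |V_total| = 265.1 V, ∠V_total = 116.7°.

V_total = 265.1∠116.7° V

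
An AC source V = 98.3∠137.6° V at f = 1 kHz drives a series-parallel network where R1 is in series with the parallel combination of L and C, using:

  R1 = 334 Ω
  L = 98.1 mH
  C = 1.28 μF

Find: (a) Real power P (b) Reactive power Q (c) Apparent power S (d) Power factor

Step 1 — Angular frequency: ω = 2π·f = 2π·1000 = 6283 rad/s.
Step 2 — Component impedances:
  R1: Z = R = 334 Ω
  L: Z = jωL = j·6283·0.0981 = 0 + j616.4 Ω
  C: Z = 1/(jωC) = -j/(ω·C) = 0 - j124.3 Ω
Step 3 — Parallel branch: L || C = 1/(1/L + 1/C) = 0 - j155.8 Ω.
Step 4 — Series with R1: Z_total = R1 + (L || C) = 334 - j155.8 Ω = 368.5∠-25.0° Ω.
Step 5 — Source phasor: V = 98.3∠137.6° V = -72.59 + j66.28 V.
Step 6 — Current: I = V / Z = -0.2545 + j0.07976 A = 0.2667∠162.6° A.
Step 7 — Complex power: S = V·I* = 23.76 - j11.08 VA.
Step 8 — Real power: P = Re(S) = 23.76 W.
Step 9 — Reactive power: Q = Im(S) = -11.08 VAR.
Step 10 — Apparent power: |S| = 26.22 VA.
Step 11 — Power factor: PF = P/|S| = 0.9063 (leading).

(a) P = 23.76 W  (b) Q = -11.08 VAR  (c) S = 26.22 VA  (d) PF = 0.9063 (leading)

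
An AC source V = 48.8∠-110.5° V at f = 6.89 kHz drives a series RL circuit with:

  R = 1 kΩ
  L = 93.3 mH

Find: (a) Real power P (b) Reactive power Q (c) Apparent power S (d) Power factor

Step 1 — Angular frequency: ω = 2π·f = 2π·6890 = 4.329e+04 rad/s.
Step 2 — Component impedances:
  R: Z = R = 1000 Ω
  L: Z = jωL = j·4.329e+04·0.0933 = 0 + j4039 Ω
Step 3 — Series combination: Z_total = R + L = 1000 + j4039 Ω = 4161∠76.1° Ω.
Step 4 — Source phasor: V = 48.8∠-110.5° V = -17.09 - j45.71 V.
Step 5 — Current: I = V / Z = -0.01165 + j0.001347 A = 0.01173∠173.4° A.
Step 6 — Complex power: S = V·I* = 0.1375 + j0.5555 VA.
Step 7 — Real power: P = Re(S) = 0.1375 W.
Step 8 — Reactive power: Q = Im(S) = 0.5555 VAR.
Step 9 — Apparent power: |S| = 0.5723 VA.
Step 10 — Power factor: PF = P/|S| = 0.2403 (lagging).

(a) P = 0.1375 W  (b) Q = 0.5555 VAR  (c) S = 0.5723 VA  (d) PF = 0.2403 (lagging)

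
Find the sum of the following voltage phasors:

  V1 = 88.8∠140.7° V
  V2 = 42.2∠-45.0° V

Step 1 — Convert each phasor to rectangular form:
  V1 = 88.8·(cos(140.7°) + j·sin(140.7°)) = -68.72 + j56.24 V
  V2 = 42.2·(cos(-45.0°) + j·sin(-45.0°)) = 29.84 - j29.84 V
Step 2 — Sum components: V_total = -38.88 + j26.4 V.
Step 3 — Convert to polar: |V_total| = 47 V, ∠V_total = 145.8°.

V_total = 47∠145.8° V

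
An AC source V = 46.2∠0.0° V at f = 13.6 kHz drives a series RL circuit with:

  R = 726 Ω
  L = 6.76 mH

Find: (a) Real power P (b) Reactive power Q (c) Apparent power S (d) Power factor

Step 1 — Angular frequency: ω = 2π·f = 2π·1.36e+04 = 8.545e+04 rad/s.
Step 2 — Component impedances:
  R: Z = R = 726 Ω
  L: Z = jωL = j·8.545e+04·0.00676 = 0 + j577.7 Ω
Step 3 — Series combination: Z_total = R + L = 726 + j577.7 Ω = 927.8∠38.5° Ω.
Step 4 — Source phasor: V = 46.2∠0.0° V = 46.2 V.
Step 5 — Current: I = V / Z = 0.03897 - j0.031 A = 0.0498∠-38.5° A.
Step 6 — Complex power: S = V·I* = 1.8 + j1.432 VA.
Step 7 — Real power: P = Re(S) = 1.8 W.
Step 8 — Reactive power: Q = Im(S) = 1.432 VAR.
Step 9 — Apparent power: |S| = 2.301 VA.
Step 10 — Power factor: PF = P/|S| = 0.7825 (lagging).

(a) P = 1.8 W  (b) Q = 1.432 VAR  (c) S = 2.301 VA  (d) PF = 0.7825 (lagging)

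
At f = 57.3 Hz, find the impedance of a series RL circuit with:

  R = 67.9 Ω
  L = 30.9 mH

Step 1 — Angular frequency: ω = 2π·f = 2π·57.3 = 360 rad/s.
Step 2 — Component impedances:
  R: Z = R = 67.9 Ω
  L: Z = jωL = j·360·0.0309 = 0 + j11.12 Ω
Step 3 — Series combination: Z_total = R + L = 67.9 + j11.12 Ω = 68.81∠9.3° Ω.

Z = 67.9 + j11.12 Ω = 68.81∠9.3° Ω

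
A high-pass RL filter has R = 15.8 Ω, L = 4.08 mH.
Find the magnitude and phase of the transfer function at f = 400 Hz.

Step 1 — Angular frequency: ω = 2π·400 = 2513 rad/s.
Step 2 — Transfer function: H(jω) = jωL/(R + jωL).
Step 3 — Numerator jωL = j·10.25; denominator R + jωL = 15.8 + j10.25.
Step 4 — H = 0.2964 + j0.4567.
Step 5 — Magnitude: |H| = 0.5444 (-5.3 dB); phase: φ = 57.0°.

|H| = 0.5444 (-5.3 dB), φ = 57.0°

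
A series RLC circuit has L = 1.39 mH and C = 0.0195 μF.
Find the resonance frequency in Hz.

Step 1 — Resonance condition Im(Z)=0 gives ω₀ = 1/√(LC).
Step 2 — ω₀ = 1/√(0.00139·1.95e-08) = 1.921e+05 rad/s.
Step 3 — f₀ = ω₀/(2π) = 3.057e+04 Hz.

f₀ = 3.057e+04 Hz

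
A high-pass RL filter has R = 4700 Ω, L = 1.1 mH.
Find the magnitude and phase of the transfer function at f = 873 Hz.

Step 1 — Angular frequency: ω = 2π·873 = 5485 rad/s.
Step 2 — Transfer function: H(jω) = jωL/(R + jωL).
Step 3 — Numerator jωL = j·6.034; denominator R + jωL = 4700 + j6.034.
Step 4 — H = 1.648e-06 + j0.001284.
Step 5 — Magnitude: |H| = 0.001284 (-57.8 dB); phase: φ = 89.9°.

|H| = 0.001284 (-57.8 dB), φ = 89.9°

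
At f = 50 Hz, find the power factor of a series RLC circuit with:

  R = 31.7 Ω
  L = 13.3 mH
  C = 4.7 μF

Step 1 — Angular frequency: ω = 2π·f = 2π·50 = 314.2 rad/s.
Step 2 — Component impedances:
  R: Z = R = 31.7 Ω
  L: Z = jωL = j·314.2·0.0133 = 0 + j4.178 Ω
  C: Z = 1/(jωC) = -j/(ω·C) = 0 - j677.3 Ω
Step 3 — Series combination: Z_total = R + L + C = 31.7 - j673.1 Ω = 673.8∠-87.3° Ω.
Step 4 — Power factor: PF = cos(φ) = Re(Z)/|Z| = 31.7/673.8 = 0.04705.
Step 5 — Type: Im(Z) = -673.1 ⇒ leading (phase φ = -87.3°).

PF = 0.04705 (leading, φ = -87.3°)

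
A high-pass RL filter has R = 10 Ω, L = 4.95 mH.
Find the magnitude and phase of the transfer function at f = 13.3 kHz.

Step 1 — Angular frequency: ω = 2π·1.33e+04 = 8.357e+04 rad/s.
Step 2 — Transfer function: H(jω) = jωL/(R + jωL).
Step 3 — Numerator jωL = j·413.7; denominator R + jωL = 10 + j413.7.
Step 4 — H = 0.9994 + j0.02416.
Step 5 — Magnitude: |H| = 0.9997 (-0.0 dB); phase: φ = 1.4°.

|H| = 0.9997 (-0.0 dB), φ = 1.4°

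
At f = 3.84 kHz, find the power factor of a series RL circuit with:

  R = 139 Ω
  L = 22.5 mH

Step 1 — Angular frequency: ω = 2π·f = 2π·3840 = 2.413e+04 rad/s.
Step 2 — Component impedances:
  R: Z = R = 139 Ω
  L: Z = jωL = j·2.413e+04·0.0225 = 0 + j542.9 Ω
Step 3 — Series combination: Z_total = R + L = 139 + j542.9 Ω = 560.4∠75.6° Ω.
Step 4 — Power factor: PF = cos(φ) = Re(Z)/|Z| = 139/560.4 = 0.248.
Step 5 — Type: Im(Z) = 542.9 ⇒ lagging (phase φ = 75.6°).

PF = 0.248 (lagging, φ = 75.6°)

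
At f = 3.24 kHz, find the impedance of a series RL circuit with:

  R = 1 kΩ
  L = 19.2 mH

Step 1 — Angular frequency: ω = 2π·f = 2π·3240 = 2.036e+04 rad/s.
Step 2 — Component impedances:
  R: Z = R = 1000 Ω
  L: Z = jωL = j·2.036e+04·0.0192 = 0 + j390.9 Ω
Step 3 — Series combination: Z_total = R + L = 1000 + j390.9 Ω = 1074∠21.3° Ω.

Z = 1000 + j390.9 Ω = 1074∠21.3° Ω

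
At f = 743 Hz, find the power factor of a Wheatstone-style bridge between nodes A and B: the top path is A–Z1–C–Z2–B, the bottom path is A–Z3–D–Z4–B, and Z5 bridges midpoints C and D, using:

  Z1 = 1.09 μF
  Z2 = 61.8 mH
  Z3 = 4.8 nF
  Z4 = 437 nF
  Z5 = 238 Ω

Step 1 — Angular frequency: ω = 2π·f = 2π·743 = 4668 rad/s.
Step 2 — Component impedances:
  Z1: Z = 1/(jωC) = -j/(ω·C) = 0 - j196.5 Ω
  Z2: Z = jωL = j·4668·0.0618 = 0 + j288.5 Ω
  Z3: Z = 1/(jωC) = -j/(ω·C) = 0 - j4.463e+04 Ω
  Z4: Z = 1/(jωC) = -j/(ω·C) = 0 - j490.2 Ω
  Z5: Z = R = 238 Ω
Step 3 — Bridge requires nodal analysis (the Z5 bridge couples midpoints C and D, so the two paths cannot be reduced to a simple series/parallel combination). Setting node B to ground and injecting 1 A at node A, the 3-node admittance system at A, C, D solves to V_A = Z_AB = 203.8 + j264.1 Ω = 333.5∠52.3° Ω.
Step 4 — Power factor: PF = cos(φ) = Re(Z)/|Z| = 203.75/333.52 = 0.6109.
Step 5 — Type: Im(Z) = 264.1 ⇒ lagging (phase φ = 52.3°).

PF = 0.6109 (lagging, φ = 52.3°)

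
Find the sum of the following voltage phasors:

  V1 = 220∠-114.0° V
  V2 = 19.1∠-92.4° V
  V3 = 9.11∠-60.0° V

Step 1 — Convert each phasor to rectangular form:
  V1 = 220·(cos(-114.0°) + j·sin(-114.0°)) = -89.48 - j201 V
  V2 = 19.1·(cos(-92.4°) + j·sin(-92.4°)) = -0.7998 - j19.08 V
  V3 = 9.11·(cos(-60.0°) + j·sin(-60.0°)) = 4.555 - j7.889 V
Step 2 — Sum components: V_total = -85.73 - j228 V.
Step 3 — Convert to polar: |V_total| = 243.5 V, ∠V_total = -110.6°.

V_total = 243.5∠-110.6° V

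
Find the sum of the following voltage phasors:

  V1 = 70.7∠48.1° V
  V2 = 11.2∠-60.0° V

Step 1 — Convert each phasor to rectangular form:
  V1 = 70.7·(cos(48.1°) + j·sin(48.1°)) = 47.22 + j52.62 V
  V2 = 11.2·(cos(-60.0°) + j·sin(-60.0°)) = 5.6 - j9.699 V
Step 2 — Sum components: V_total = 52.82 + j42.92 V.
Step 3 — Convert to polar: |V_total| = 68.06 V, ∠V_total = 39.1°.

V_total = 68.06∠39.1° V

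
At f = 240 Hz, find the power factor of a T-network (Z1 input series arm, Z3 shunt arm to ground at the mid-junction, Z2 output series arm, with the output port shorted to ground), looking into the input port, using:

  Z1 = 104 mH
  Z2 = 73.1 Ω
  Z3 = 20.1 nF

Step 1 — Angular frequency: ω = 2π·f = 2π·240 = 1508 rad/s.
Step 2 — Component impedances:
  Z1: Z = jωL = j·1508·0.104 = 0 + j156.8 Ω
  Z2: Z = R = 73.1 Ω
  Z3: Z = 1/(jωC) = -j/(ω·C) = 0 - j3.299e+04 Ω
Step 3 — With the output port shorted to ground, the output series arm Z2 runs from the junction to ground; the shunt arm Z3 also runs from the junction to ground. They appear in parallel: Z3 || Z2 = 73.1 - j0.162 Ω.
Step 4 — Series with input arm Z1: Z_in = Z1 + (Z3 || Z2) = 73.1 + j156.7 Ω = 172.9∠65.0° Ω.
Step 5 — Power factor: PF = cos(φ) = Re(Z)/|Z| = 73.1/172.9 = 0.4228.
Step 6 — Type: Im(Z) = 156.7 ⇒ lagging (phase φ = 65.0°).

PF = 0.4228 (lagging, φ = 65.0°)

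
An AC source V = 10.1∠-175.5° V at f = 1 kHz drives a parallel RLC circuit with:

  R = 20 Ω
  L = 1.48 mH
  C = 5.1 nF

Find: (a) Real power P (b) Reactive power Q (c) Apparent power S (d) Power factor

Step 1 — Angular frequency: ω = 2π·f = 2π·1000 = 6283 rad/s.
Step 2 — Component impedances:
  R: Z = R = 20 Ω
  L: Z = jωL = j·6283·0.00148 = 0 + j9.299 Ω
  C: Z = 1/(jωC) = -j/(ω·C) = 0 - j3.121e+04 Ω
Step 3 — Parallel combination: 1/Z_total = 1/R + 1/L + 1/C; Z_total = 3.557 + j7.648 Ω = 8.434∠65.1° Ω.
Step 4 — Source phasor: V = 10.1∠-175.5° V = -10.07 - j0.7924 V.
Step 5 — Current: I = V / Z = -0.5886 + j1.043 A = 1.197∠119.4° A.
Step 6 — Complex power: S = V·I* = 5.1 + j10.97 VA.
Step 7 — Real power: P = Re(S) = 5.1 W.
Step 8 — Reactive power: Q = Im(S) = 10.97 VAR.
Step 9 — Apparent power: |S| = 12.09 VA.
Step 10 — Power factor: PF = P/|S| = 0.4217 (lagging).

(a) P = 5.1 W  (b) Q = 10.97 VAR  (c) S = 12.09 VA  (d) PF = 0.4217 (lagging)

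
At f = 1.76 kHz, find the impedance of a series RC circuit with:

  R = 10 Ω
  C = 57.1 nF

Step 1 — Angular frequency: ω = 2π·f = 2π·1760 = 1.106e+04 rad/s.
Step 2 — Component impedances:
  R: Z = R = 10 Ω
  C: Z = 1/(jωC) = -j/(ω·C) = 0 - j1584 Ω
Step 3 — Series combination: Z_total = R + C = 10 - j1584 Ω = 1584∠-89.6° Ω.

Z = 10 - j1584 Ω = 1584∠-89.6° Ω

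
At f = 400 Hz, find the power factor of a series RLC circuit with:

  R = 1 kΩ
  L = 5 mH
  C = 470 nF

Step 1 — Angular frequency: ω = 2π·f = 2π·400 = 2513 rad/s.
Step 2 — Component impedances:
  R: Z = R = 1000 Ω
  L: Z = jωL = j·2513·0.005 = 0 + j12.57 Ω
  C: Z = 1/(jωC) = -j/(ω·C) = 0 - j846.6 Ω
Step 3 — Series combination: Z_total = R + L + C = 1000 - j834 Ω = 1302∠-39.8° Ω.
Step 4 — Power factor: PF = cos(φ) = Re(Z)/|Z| = 1000/1302 = 0.768.
Step 5 — Type: Im(Z) = -834 ⇒ leading (phase φ = -39.8°).

PF = 0.768 (leading, φ = -39.8°)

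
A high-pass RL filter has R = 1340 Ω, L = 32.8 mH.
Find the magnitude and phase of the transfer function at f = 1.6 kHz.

Step 1 — Angular frequency: ω = 2π·1600 = 1.005e+04 rad/s.
Step 2 — Transfer function: H(jω) = jωL/(R + jωL).
Step 3 — Numerator jωL = j·329.7; denominator R + jωL = 1340 + j329.7.
Step 4 — H = 0.0571 + j0.232.
Step 5 — Magnitude: |H| = 0.2389 (-12.4 dB); phase: φ = 76.2°.

|H| = 0.2389 (-12.4 dB), φ = 76.2°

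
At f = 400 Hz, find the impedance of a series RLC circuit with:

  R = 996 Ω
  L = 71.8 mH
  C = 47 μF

Step 1 — Angular frequency: ω = 2π·f = 2π·400 = 2513 rad/s.
Step 2 — Component impedances:
  R: Z = R = 996 Ω
  L: Z = jωL = j·2513·0.0718 = 0 + j180.5 Ω
  C: Z = 1/(jωC) = -j/(ω·C) = 0 - j8.466 Ω
Step 3 — Series combination: Z_total = R + L + C = 996 + j172 Ω = 1011∠9.8° Ω.

Z = 996 + j172 Ω = 1011∠9.8° Ω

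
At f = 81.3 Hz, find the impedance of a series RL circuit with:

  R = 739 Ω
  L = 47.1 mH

Step 1 — Angular frequency: ω = 2π·f = 2π·81.3 = 510.8 rad/s.
Step 2 — Component impedances:
  R: Z = R = 739 Ω
  L: Z = jωL = j·510.8·0.0471 = 0 + j24.06 Ω
Step 3 — Series combination: Z_total = R + L = 739 + j24.06 Ω = 739.4∠1.9° Ω.

Z = 739 + j24.06 Ω = 739.4∠1.9° Ω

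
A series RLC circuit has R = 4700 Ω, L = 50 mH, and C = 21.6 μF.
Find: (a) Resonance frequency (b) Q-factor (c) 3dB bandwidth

Step 1 — Resonance: ω₀ = 1/√(LC) = 1/√(0.05·2.16e-05) = 962.3 rad/s.
Step 2 — f₀ = ω₀/(2π) = 153.1 Hz.
Step 3 — Series Q: Q = ω₀L/R = 962.3·0.05/4700 = 0.01024.
Step 4 — Bandwidth: Δω = ω₀/Q = 9.4e+04 rad/s; BW = Δω/(2π) = 1.496e+04 Hz.

(a) f₀ = 153.1 Hz  (b) Q = 0.01024  (c) BW = 1.496e+04 Hz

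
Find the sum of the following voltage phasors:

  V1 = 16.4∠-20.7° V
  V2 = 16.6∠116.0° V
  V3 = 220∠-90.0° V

Step 1 — Convert each phasor to rectangular form:
  V1 = 16.4·(cos(-20.7°) + j·sin(-20.7°)) = 15.34 - j5.797 V
  V2 = 16.6·(cos(116.0°) + j·sin(116.0°)) = -7.277 + j14.92 V
  V3 = 220·(cos(-90.0°) + j·sin(-90.0°)) = 0 - j220 V
Step 2 — Sum components: V_total = 8.064 - j210.9 V.
Step 3 — Convert to polar: |V_total| = 211 V, ∠V_total = -87.8°.

V_total = 211∠-87.8° V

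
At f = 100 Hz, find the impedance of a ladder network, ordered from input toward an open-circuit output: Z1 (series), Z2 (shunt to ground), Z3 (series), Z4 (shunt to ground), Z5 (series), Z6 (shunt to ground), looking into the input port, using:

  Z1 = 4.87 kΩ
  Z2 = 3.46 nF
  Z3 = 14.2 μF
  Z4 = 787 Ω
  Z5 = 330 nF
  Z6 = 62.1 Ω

Step 1 — Angular frequency: ω = 2π·f = 2π·100 = 628.3 rad/s.
Step 2 — Component impedances:
  Z1: Z = R = 4870 Ω
  Z2: Z = 1/(jωC) = -j/(ω·C) = 0 - j4.6e+05 Ω
  Z3: Z = 1/(jωC) = -j/(ω·C) = 0 - j112.1 Ω
  Z4: Z = R = 787 Ω
  Z5: Z = 1/(jωC) = -j/(ω·C) = 0 - j4823 Ω
  Z6: Z = R = 62.1 Ω
Step 3 — Ladder network (open output): work backward from the far end, alternating series and parallel combinations. Z_in = 5634 - j237.8 Ω = 5639∠-2.4° Ω.

Z = 5634 - j237.8 Ω = 5639∠-2.4° Ω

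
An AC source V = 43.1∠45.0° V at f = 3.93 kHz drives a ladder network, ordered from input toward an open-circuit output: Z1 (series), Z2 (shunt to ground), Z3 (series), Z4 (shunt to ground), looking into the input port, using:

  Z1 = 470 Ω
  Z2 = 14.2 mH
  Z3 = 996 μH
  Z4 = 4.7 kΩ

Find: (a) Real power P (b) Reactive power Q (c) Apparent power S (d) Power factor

Step 1 — Angular frequency: ω = 2π·f = 2π·3930 = 2.469e+04 rad/s.
Step 2 — Component impedances:
  Z1: Z = R = 470 Ω
  Z2: Z = jωL = j·2.469e+04·0.0142 = 0 + j350.6 Ω
  Z3: Z = jωL = j·2.469e+04·0.000996 = 0 + j24.59 Ω
  Z4: Z = R = 4700 Ω
Step 3 — Ladder network (open output): work backward from the far end, alternating series and parallel combinations. Z_in = 496 + j348.6 Ω = 606.2∠35.1° Ω.
Step 4 — Source phasor: V = 43.1∠45.0° V = 30.48 + j30.48 V.
Step 5 — Current: I = V / Z = 0.07004 + j0.01223 A = 0.0711∠9.9° A.
Step 6 — Complex power: S = V·I* = 2.507 + j1.762 VA.
Step 7 — Real power: P = Re(S) = 2.507 W.
Step 8 — Reactive power: Q = Im(S) = 1.762 VAR.
Step 9 — Apparent power: |S| = 3.064 VA.
Step 10 — Power factor: PF = P/|S| = 0.8182 (lagging).

(a) P = 2.507 W  (b) Q = 1.762 VAR  (c) S = 3.064 VA  (d) PF = 0.8182 (lagging)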